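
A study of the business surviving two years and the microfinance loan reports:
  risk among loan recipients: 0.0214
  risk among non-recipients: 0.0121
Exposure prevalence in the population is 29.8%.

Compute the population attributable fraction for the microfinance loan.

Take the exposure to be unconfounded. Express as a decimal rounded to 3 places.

Let p₁ = 0.0214, p₀ = 0.0121.
Overall risk P(Y=1) = π·p₁ + (1−π)·p₀ = 0.298×0.0214 + 0.702×0.0121 = 0.014871.
Under exogeneity, PAF = [P(Y=1) − p₀] / P(Y=1).
PAF = (0.014871 − 0.0121) / 0.014871 ≈ 0.1864

PAF ≈ 0.186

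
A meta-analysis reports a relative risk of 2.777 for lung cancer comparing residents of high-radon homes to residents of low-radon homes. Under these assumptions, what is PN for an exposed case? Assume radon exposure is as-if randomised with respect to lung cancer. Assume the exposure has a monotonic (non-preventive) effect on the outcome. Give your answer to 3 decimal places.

Under exogeneity and monotonicity, PN = (RR − 1) / RR = 1 − 1/RR.
PN = (2.777 − 1) / 2.777 = 1.777 / 2.777 ≈ 0.6399

PN ≈ 0.640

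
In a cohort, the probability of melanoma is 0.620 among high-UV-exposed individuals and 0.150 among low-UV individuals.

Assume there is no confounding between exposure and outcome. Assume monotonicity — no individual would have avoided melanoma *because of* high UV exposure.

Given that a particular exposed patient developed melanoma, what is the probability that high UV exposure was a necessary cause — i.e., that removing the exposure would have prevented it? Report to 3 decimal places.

Let p₁ = 0.62, p₀ = 0.15.
Under exogeneity and monotonicity, PN = (p₁ − p₀) / p₁.
PN = (0.62 − 0.15) / 0.62 = 0.47 / 0.62 ≈ 0.7581

PN ≈ 0.758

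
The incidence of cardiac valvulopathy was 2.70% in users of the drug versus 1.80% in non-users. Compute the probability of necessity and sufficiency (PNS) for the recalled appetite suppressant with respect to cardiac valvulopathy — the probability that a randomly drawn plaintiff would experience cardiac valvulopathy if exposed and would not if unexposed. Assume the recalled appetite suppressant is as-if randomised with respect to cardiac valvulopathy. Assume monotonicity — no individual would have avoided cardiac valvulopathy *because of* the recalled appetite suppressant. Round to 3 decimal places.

p₁ = 0.027, p₀ = 0.018.
Under exogeneity and monotonicity, PNS = p₁ − p₀.
PNS = 0.027 − 0.018 = 0.009

PNS ≈ 0.009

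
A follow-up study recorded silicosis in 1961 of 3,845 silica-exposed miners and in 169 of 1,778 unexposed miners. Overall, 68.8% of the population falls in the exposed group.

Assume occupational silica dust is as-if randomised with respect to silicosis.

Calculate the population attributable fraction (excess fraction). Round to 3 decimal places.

PAF ≈ 0.750

p₁ = P(outcome | exposed) = 1961/3845 = 0.51001
p₀ = P(outcome | unexposed) = 169/1778 = 0.095051
Overall risk P(Y=1) = π·p₁ + (1−π)·p₀ = 0.688×0.51001 + 0.312×0.095051 = 0.38054.
Under exogeneity, PAF = [P(Y=1) − p₀] / P(Y=1).
PAF = (0.38054 − 0.095051) / 0.38054 ≈ 0.7502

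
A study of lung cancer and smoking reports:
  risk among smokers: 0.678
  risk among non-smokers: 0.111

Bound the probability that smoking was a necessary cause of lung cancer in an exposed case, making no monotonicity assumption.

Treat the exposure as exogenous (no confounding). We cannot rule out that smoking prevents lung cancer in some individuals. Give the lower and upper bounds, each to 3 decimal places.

0.836 ≤ PN ≤ 1.000

Let p₁ = 0.678, p₀ = 0.111.
Under exogeneity alone the bounds on PN are max{0,(p₁−p₀)/p₁} ≤ PN ≤ min{1,(1−p₀)/p₁}.
  lower = (p₁ − p₀)/p₁ = 0.567 / 0.678 ≈ 0.8363
  upper = min{1, (1 − p₀)/p₁} = 0.889 / 0.678 ≈ 1.3112 → capped at 1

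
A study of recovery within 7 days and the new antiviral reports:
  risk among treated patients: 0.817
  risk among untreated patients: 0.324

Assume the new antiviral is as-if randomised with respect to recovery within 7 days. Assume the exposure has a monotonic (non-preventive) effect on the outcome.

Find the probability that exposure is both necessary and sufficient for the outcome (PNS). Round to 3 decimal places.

PNS ≈ 0.493

Let p₁ = 0.817, p₀ = 0.324.
Under exogeneity and monotonicity, PNS = p₁ − p₀.
PNS = 0.817 − 0.324 = 0.493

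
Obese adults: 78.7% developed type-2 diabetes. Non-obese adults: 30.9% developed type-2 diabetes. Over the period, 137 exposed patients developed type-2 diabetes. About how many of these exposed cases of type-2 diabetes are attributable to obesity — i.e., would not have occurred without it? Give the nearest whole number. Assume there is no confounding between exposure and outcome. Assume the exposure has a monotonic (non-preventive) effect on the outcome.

p₁ = 0.787, p₀ = 0.309.
PN = (p₁ − p₀)/p₁ = (0.787 − 0.309) / 0.787 ≈ 0.60737.
Attributable cases ≈ PN × (exposed cases) = 0.60737 × 137 ≈ 83.21.

about 83 cases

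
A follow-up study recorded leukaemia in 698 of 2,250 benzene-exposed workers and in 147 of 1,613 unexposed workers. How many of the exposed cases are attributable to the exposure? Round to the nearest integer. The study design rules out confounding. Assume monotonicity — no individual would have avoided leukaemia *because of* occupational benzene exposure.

about 493 cases

p₁ = P(outcome | exposed) = 698/2250 = 0.31022
p₀ = P(outcome | unexposed) = 147/1613 = 0.091135
PN = (p₁ − p₀)/p₁ = (0.31022 − 0.091135) / 0.31022 ≈ 0.70623.
Attributable cases ≈ PN × (exposed cases) = 0.70623 × 698 ≈ 492.95.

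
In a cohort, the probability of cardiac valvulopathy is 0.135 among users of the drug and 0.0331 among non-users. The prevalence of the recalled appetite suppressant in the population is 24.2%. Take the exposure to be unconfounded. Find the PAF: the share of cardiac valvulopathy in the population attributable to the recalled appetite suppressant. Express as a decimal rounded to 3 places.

PAF ≈ 0.427

Let p₁ = 0.135, p₀ = 0.0331.
Overall risk P(Y=1) = π·p₁ + (1−π)·p₀ = 0.242×0.135 + 0.758×0.0331 = 0.05776.
Under exogeneity, PAF = [P(Y=1) − p₀] / P(Y=1).
PAF = (0.05776 − 0.0331) / 0.05776 ≈ 0.4269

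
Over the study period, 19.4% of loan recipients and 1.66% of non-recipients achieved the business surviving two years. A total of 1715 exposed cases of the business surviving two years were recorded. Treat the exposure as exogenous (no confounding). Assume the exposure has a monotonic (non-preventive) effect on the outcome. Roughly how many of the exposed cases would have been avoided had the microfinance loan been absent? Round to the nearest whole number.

about 1568 cases

p₁ = 0.194, p₀ = 0.0166.
PN = (p₁ − p₀)/p₁ = (0.194 − 0.0166) / 0.194 ≈ 0.91443.
Attributable cases ≈ PN × (exposed cases) = 0.91443 × 1715 ≈ 1568.25.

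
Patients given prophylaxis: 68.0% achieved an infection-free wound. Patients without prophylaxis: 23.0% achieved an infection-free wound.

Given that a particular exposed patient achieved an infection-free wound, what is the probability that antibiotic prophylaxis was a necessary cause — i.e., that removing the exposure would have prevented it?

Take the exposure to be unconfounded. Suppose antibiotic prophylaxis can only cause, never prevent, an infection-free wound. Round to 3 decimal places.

PN ≈ 0.662

p₁ = 0.68, p₀ = 0.23.
Under exogeneity and monotonicity, PN = (p₁ − p₀) / p₁.
PN = (0.68 − 0.23) / 0.68 = 0.45 / 0.68 ≈ 0.6618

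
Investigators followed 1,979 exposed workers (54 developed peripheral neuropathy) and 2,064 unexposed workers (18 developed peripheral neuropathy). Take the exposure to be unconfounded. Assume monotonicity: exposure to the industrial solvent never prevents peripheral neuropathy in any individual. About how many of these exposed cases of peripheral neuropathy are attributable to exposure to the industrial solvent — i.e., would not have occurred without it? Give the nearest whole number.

p₁ = P(outcome | exposed) = 54/1979 = 0.027287
p₀ = P(outcome | unexposed) = 18/2064 = 0.0087209
PN = (p₁ − p₀)/p₁ = (0.027287 − 0.0087209) / 0.027287 ≈ 0.68039.
Attributable cases ≈ PN × (exposed cases) = 0.68039 × 54 ≈ 36.74.

about 37 cases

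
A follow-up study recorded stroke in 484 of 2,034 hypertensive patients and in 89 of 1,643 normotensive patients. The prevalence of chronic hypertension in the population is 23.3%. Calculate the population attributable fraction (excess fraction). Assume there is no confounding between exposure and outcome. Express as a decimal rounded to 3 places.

PAF ≈ 0.442

p₁ = P(outcome | exposed) = 484/2034 = 0.23795
p₀ = P(outcome | unexposed) = 89/1643 = 0.054169
Overall risk P(Y=1) = π·p₁ + (1−π)·p₀ = 0.233×0.23795 + 0.767×0.054169 = 0.096991.
Under exogeneity, PAF = [P(Y=1) − p₀] / P(Y=1).
PAF = (0.096991 − 0.054169) / 0.096991 ≈ 0.4415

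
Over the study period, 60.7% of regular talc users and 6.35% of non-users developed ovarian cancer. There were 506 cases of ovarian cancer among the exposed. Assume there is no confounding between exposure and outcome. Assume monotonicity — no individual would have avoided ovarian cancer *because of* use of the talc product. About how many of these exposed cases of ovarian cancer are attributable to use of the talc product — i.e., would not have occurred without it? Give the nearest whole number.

about 453 cases

p₁ = 0.607, p₀ = 0.0635.
PN = (p₁ − p₀)/p₁ = (0.607 − 0.0635) / 0.607 ≈ 0.89539.
Attributable cases ≈ PN × (exposed cases) = 0.89539 × 506 ≈ 453.07.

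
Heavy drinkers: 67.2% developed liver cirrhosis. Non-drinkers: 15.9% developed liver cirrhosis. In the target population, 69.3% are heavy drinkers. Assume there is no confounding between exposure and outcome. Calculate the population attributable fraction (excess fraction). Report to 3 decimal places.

PAF ≈ 0.691

p₁ = 0.672, p₀ = 0.159.
Overall risk P(Y=1) = π·p₁ + (1−π)·p₀ = 0.693×0.672 + 0.307×0.159 = 0.51451.
Under exogeneity, PAF = [P(Y=1) − p₀] / P(Y=1).
PAF = (0.51451 − 0.159) / 0.51451 ≈ 0.6910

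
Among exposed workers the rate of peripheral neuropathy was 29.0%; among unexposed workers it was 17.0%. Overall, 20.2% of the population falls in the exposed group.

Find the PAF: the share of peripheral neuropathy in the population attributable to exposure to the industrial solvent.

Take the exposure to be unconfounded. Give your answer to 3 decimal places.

PAF ≈ 0.125

p₁ = 0.29, p₀ = 0.17.
Overall risk P(Y=1) = π·p₁ + (1−π)·p₀ = 0.202×0.29 + 0.798×0.17 = 0.19424.
Under exogeneity, PAF = [P(Y=1) − p₀] / P(Y=1).
PAF = (0.19424 − 0.17) / 0.19424 ≈ 0.1248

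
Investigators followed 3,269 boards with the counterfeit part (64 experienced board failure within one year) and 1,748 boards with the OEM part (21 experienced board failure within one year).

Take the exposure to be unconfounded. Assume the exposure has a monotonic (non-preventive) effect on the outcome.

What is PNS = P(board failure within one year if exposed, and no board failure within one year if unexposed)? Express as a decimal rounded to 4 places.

PNS ≈ 0.0076

p₁ = P(outcome | exposed) = 64/3269 = 0.019578
p₀ = P(outcome | unexposed) = 21/1748 = 0.012014
Under exogeneity and monotonicity, PNS = p₁ − p₀.
PNS = 0.019578 − 0.012014 = 0.0075641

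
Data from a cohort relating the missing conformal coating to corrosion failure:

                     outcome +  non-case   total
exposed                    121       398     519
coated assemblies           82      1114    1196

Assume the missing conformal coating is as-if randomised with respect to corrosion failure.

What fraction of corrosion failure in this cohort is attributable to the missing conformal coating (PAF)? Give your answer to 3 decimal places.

PAF ≈ 0.421

p₁ = P(outcome | exposed) = 121/519 = 0.23314
p₀ = P(outcome | unexposed) = 82/1196 = 0.068562
Exposure prevalence π = 519/1715 = 0.30262; overall risk P(Y=1) = 0.11837.
Under exogeneity, PAF = [P(Y=1) − p₀]/P(Y=1).
PAF = (0.11837 − 0.068562) / 0.11837 ≈ 0.4208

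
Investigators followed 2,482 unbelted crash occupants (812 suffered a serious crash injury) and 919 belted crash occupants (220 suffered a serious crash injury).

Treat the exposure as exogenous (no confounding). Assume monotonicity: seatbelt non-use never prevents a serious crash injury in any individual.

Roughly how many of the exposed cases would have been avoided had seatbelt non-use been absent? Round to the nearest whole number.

about 218 cases

p₁ = P(outcome | exposed) = 812/2482 = 0.32716
p₀ = P(outcome | unexposed) = 220/919 = 0.23939
PN = (p₁ − p₀)/p₁ = (0.32716 − 0.23939) / 0.32716 ≈ 0.26827.
Attributable cases ≈ PN × (exposed cases) = 0.26827 × 812 ≈ 217.83.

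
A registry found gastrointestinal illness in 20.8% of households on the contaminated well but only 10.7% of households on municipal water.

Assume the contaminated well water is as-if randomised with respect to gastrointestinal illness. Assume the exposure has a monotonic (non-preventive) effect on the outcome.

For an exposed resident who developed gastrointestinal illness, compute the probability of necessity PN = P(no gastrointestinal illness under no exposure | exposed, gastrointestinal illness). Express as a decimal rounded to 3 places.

PN ≈ 0.486

p₁ = 0.208, p₀ = 0.107.
Under exogeneity and monotonicity, PN = (p₁ − p₀) / p₁.
PN = (0.208 − 0.107) / 0.208 = 0.101 / 0.208 ≈ 0.4856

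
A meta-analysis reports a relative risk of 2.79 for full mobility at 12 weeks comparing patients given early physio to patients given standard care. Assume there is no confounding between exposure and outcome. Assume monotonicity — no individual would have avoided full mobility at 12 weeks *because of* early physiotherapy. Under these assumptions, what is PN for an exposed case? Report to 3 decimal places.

Under exogeneity and monotonicity, PN = (RR − 1) / RR = 1 − 1/RR.
PN = (2.79 − 1) / 2.79 = 1.79 / 2.79 ≈ 0.6416

PN ≈ 0.642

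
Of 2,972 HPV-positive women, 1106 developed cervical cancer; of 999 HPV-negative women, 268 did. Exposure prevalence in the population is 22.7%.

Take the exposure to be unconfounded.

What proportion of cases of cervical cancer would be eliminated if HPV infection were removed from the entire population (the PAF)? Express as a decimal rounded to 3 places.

p₁ = P(outcome | exposed) = 1106/2972 = 0.37214
p₀ = P(outcome | unexposed) = 268/999 = 0.26827
Overall risk P(Y=1) = π·p₁ + (1−π)·p₀ = 0.227×0.37214 + 0.773×0.26827 = 0.29185.
Under exogeneity, PAF = [P(Y=1) − p₀] / P(Y=1).
PAF = (0.29185 − 0.26827) / 0.29185 ≈ 0.0808

PAF ≈ 0.081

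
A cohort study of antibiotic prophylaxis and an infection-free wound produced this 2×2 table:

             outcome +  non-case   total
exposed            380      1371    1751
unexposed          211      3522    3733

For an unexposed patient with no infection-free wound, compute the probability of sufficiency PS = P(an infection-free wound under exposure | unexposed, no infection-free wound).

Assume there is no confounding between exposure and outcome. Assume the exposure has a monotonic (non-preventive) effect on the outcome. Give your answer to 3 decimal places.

PS ≈ 0.170

p₁ = P(outcome | exposed) = 380/1751 = 0.21702
p₀ = P(outcome | unexposed) = 211/3733 = 0.056523
Under exogeneity and monotonicity, PS = (p₁ − p₀)/(1 − p₀).
PS = (0.21702 − 0.056523) / 0.94348 ≈ 0.1701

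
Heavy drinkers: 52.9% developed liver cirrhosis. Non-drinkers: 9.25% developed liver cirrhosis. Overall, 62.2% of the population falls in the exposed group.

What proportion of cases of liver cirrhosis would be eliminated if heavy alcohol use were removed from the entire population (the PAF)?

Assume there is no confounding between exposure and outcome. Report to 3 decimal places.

PAF ≈ 0.746

p₁ = 0.529, p₀ = 0.0925.
Overall risk P(Y=1) = π·p₁ + (1−π)·p₀ = 0.622×0.529 + 0.378×0.0925 = 0.364.
Under exogeneity, PAF = [P(Y=1) − p₀] / P(Y=1).
PAF = (0.364 − 0.0925) / 0.364 ≈ 0.7459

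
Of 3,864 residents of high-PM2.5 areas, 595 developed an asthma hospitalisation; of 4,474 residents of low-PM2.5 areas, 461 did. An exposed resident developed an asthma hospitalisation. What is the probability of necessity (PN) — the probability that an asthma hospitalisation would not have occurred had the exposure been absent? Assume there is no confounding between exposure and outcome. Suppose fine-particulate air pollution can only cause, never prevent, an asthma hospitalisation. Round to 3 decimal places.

PN ≈ 0.331

p₁ = P(outcome | exposed) = 595/3864 = 0.15399
p₀ = P(outcome | unexposed) = 461/4474 = 0.10304
Under exogeneity and monotonicity, PN = (p₁ − p₀) / p₁.
PN = (0.15399 − 0.10304) / 0.15399 = 0.050946 / 0.15399 ≈ 0.3308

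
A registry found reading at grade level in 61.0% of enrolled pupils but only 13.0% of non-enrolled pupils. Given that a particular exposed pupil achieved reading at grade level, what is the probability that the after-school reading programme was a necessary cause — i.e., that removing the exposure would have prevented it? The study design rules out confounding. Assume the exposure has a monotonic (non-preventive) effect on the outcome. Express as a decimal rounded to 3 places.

PN ≈ 0.787

p₁ = 0.61, p₀ = 0.13.
Under exogeneity and monotonicity, PN = (p₁ − p₀) / p₁.
PN = (0.61 − 0.13) / 0.61 = 0.48 / 0.61 ≈ 0.7869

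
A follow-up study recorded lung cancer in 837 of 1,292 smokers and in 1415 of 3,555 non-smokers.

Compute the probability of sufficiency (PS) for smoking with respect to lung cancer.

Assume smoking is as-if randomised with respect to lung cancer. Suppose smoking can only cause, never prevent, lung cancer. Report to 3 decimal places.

p₁ = P(outcome | exposed) = 837/1292 = 0.64783
p₀ = P(outcome | unexposed) = 1415/3555 = 0.39803
Under exogeneity and monotonicity, PS = (p₁ − p₀) / (1 − p₀).
PS = (0.64783 − 0.39803) / (1 − 0.39803) = 0.2498 / 0.60197 ≈ 0.4150

PS ≈ 0.415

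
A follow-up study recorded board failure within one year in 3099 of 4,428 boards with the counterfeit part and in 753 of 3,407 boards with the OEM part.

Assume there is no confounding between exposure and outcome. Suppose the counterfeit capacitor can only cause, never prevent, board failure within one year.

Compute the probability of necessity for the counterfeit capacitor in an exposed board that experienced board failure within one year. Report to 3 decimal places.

PN ≈ 0.684

p₁ = P(outcome | exposed) = 3099/4428 = 0.69986
p₀ = P(outcome | unexposed) = 753/3407 = 0.22102
Under exogeneity and monotonicity, PN = (p₁ − p₀) / p₁.
PN = (0.69986 − 0.22102) / 0.69986 = 0.47885 / 0.69986 ≈ 0.6842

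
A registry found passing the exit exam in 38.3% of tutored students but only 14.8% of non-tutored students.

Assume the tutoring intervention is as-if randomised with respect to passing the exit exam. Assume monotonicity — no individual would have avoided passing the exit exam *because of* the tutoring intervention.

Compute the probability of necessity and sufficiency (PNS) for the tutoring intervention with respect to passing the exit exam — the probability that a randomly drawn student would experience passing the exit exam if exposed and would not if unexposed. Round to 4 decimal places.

PNS ≈ 0.2350

p₁ = 0.383, p₀ = 0.148.
Under exogeneity and monotonicity, PNS = p₁ − p₀.
PNS = 0.383 − 0.148 = 0.235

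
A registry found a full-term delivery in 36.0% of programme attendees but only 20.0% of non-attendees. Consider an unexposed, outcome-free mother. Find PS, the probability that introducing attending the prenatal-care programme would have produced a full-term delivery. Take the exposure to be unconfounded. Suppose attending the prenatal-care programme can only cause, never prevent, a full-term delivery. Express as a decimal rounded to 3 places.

p₁ = 0.36, p₀ = 0.2.
Under exogeneity and monotonicity, PS = (p₁ − p₀) / (1 − p₀).
PS = (0.36 − 0.2) / (1 − 0.2) = 0.16 / 0.8 ≈ 0.2000

PS ≈ 0.200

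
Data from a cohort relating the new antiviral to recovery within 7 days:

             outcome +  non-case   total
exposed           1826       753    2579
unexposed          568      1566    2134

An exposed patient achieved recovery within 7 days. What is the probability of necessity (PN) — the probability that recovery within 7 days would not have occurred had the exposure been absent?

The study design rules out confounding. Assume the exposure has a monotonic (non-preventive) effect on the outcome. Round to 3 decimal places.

p₁ = P(outcome | exposed) = 1826/2579 = 0.70803
p₀ = P(outcome | unexposed) = 568/2134 = 0.26617
Under exogeneity and monotonicity, PN = (p₁ − p₀) / p₁.
PN = (0.70803 − 0.26617) / 0.70803 = 0.44186 / 0.70803 ≈ 0.6241

PN ≈ 0.624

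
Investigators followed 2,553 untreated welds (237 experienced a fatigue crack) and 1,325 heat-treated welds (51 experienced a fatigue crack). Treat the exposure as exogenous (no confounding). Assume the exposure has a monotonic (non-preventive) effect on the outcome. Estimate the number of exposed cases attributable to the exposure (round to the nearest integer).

p₁ = P(outcome | exposed) = 237/2553 = 0.092832
p₀ = P(outcome | unexposed) = 51/1325 = 0.038491
PN = (p₁ − p₀)/p₁ = (0.092832 − 0.038491) / 0.092832 ≈ 0.58537.
Attributable cases ≈ PN × (exposed cases) = 0.58537 × 237 ≈ 138.73.

about 139 cases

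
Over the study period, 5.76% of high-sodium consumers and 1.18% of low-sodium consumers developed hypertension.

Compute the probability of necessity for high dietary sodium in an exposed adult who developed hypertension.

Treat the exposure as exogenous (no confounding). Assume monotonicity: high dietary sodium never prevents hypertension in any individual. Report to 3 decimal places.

p₁ = 0.0576, p₀ = 0.0118.
Under exogeneity and monotonicity, PN = (p₁ − p₀) / p₁.
PN = (0.0576 − 0.0118) / 0.0576 = 0.0458 / 0.0576 ≈ 0.7951

PN ≈ 0.795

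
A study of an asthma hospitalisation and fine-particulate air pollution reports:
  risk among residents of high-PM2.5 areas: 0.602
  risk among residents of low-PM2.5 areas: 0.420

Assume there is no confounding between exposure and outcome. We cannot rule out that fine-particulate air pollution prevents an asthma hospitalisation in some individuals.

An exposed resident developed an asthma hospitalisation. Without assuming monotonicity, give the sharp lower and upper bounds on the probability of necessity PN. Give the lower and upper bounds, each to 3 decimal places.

0.302 ≤ PN ≤ 0.963

Let p₁ = 0.602, p₀ = 0.42.
Under exogeneity alone the bounds on PN are max{0,(p₁−p₀)/p₁} ≤ PN ≤ min{1,(1−p₀)/p₁}.
  lower = (p₁ − p₀)/p₁ = 0.182 / 0.602 ≈ 0.3023
  upper = min{1, (1 − p₀)/p₁} = 0.58 / 0.602 ≈ 0.9635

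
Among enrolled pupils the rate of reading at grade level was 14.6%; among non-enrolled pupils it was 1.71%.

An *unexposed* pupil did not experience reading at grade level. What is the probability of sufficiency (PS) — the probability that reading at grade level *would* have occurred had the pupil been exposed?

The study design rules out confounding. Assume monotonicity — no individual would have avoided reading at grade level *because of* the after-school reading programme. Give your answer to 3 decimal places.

p₁ = 0.146, p₀ = 0.0171.
Under exogeneity and monotonicity, PS = (p₁ − p₀) / (1 − p₀).
PS = (0.146 − 0.0171) / (1 − 0.0171) = 0.1289 / 0.9829 ≈ 0.1311

PS ≈ 0.131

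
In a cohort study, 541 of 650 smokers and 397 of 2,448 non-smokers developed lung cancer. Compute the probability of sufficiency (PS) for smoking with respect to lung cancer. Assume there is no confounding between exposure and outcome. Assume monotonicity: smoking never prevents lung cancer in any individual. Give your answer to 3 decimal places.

PS ≈ 0.800

p₁ = P(outcome | exposed) = 541/650 = 0.83231
p₀ = P(outcome | unexposed) = 397/2448 = 0.16217
Under exogeneity and monotonicity, PS = (p₁ − p₀) / (1 − p₀).
PS = (0.83231 − 0.16217) / (1 − 0.16217) = 0.67013 / 0.83783 ≈ 0.7998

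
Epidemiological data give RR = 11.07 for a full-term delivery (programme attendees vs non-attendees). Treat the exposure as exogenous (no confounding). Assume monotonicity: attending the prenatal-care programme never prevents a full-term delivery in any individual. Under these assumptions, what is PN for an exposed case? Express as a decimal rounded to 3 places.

Under exogeneity and monotonicity, PN = (RR − 1) / RR = 1 − 1/RR.
PN = (11.07 − 1) / 11.07 = 10.07 / 11.07 ≈ 0.9097

PN ≈ 0.910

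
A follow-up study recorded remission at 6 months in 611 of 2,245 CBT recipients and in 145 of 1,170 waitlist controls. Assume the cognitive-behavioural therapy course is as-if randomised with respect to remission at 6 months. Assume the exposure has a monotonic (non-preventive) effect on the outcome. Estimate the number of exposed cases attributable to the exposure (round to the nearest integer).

about 333 cases

p₁ = P(outcome | exposed) = 611/2245 = 0.27216
p₀ = P(outcome | unexposed) = 145/1170 = 0.12393
PN = (p₁ − p₀)/p₁ = (0.27216 − 0.12393) / 0.27216 ≈ 0.54464.
Attributable cases ≈ PN × (exposed cases) = 0.54464 × 611 ≈ 332.77.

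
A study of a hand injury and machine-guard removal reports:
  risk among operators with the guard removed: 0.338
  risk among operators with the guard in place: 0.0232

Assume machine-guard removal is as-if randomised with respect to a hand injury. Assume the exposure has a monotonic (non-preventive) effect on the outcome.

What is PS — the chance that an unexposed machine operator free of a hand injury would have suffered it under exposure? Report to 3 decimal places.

PS ≈ 0.322

Let p₁ = 0.338, p₀ = 0.0232.
Under exogeneity and monotonicity, PS = (p₁ − p₀) / (1 − p₀).
PS = (0.338 − 0.0232) / (1 − 0.0232) = 0.3148 / 0.9768 ≈ 0.3223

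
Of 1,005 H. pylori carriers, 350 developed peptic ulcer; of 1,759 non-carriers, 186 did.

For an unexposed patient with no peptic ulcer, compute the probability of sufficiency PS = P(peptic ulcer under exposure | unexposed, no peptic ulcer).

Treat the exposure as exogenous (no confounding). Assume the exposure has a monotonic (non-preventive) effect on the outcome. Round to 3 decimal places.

p₁ = P(outcome | exposed) = 350/1005 = 0.34826
p₀ = P(outcome | unexposed) = 186/1759 = 0.10574
Under exogeneity and monotonicity, PS = (p₁ − p₀) / (1 − p₀).
PS = (0.34826 − 0.10574) / (1 − 0.10574) = 0.24252 / 0.89426 ≈ 0.2712

PS ≈ 0.271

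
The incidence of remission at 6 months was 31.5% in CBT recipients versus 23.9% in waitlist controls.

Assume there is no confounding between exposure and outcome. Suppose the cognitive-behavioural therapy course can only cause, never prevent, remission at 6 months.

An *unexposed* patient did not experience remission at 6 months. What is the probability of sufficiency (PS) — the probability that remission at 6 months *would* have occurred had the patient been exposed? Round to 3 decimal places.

p₁ = 0.315, p₀ = 0.239.
Under exogeneity and monotonicity, PS = (p₁ − p₀) / (1 − p₀).
PS = (0.315 − 0.239) / (1 − 0.239) = 0.076 / 0.761 ≈ 0.0999

PS ≈ 0.100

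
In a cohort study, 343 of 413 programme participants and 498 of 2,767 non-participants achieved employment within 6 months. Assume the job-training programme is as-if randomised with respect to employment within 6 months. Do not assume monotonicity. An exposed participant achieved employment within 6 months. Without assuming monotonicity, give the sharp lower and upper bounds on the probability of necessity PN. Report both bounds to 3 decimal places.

p₁ = P(outcome | exposed) = 343/413 = 0.83051
p₀ = P(outcome | unexposed) = 498/2767 = 0.17998
Under exogeneity alone the bounds on PN are max{0,(p₁−p₀)/p₁} ≤ PN ≤ min{1,(1−p₀)/p₁}.
  lower = (p₁ − p₀)/p₁ = 0.65053 / 0.83051 ≈ 0.7833
  upper = min{1, (1 − p₀)/p₁} = 0.82002 / 0.83051 ≈ 0.9874

0.783 ≤ PN ≤ 0.987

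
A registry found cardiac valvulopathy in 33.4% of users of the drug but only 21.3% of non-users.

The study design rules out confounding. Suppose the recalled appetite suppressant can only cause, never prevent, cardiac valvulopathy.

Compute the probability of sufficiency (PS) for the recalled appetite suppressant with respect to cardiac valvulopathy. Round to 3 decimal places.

p₁ = 0.334, p₀ = 0.213.
Under exogeneity and monotonicity, PS = (p₁ − p₀) / (1 − p₀).
PS = (0.334 − 0.213) / (1 − 0.213) = 0.121 / 0.787 ≈ 0.1537

PS ≈ 0.154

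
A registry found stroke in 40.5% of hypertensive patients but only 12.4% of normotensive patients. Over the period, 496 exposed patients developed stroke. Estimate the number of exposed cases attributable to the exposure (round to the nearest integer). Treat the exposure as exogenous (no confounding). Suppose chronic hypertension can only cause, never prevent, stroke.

p₁ = 0.405, p₀ = 0.124.
PN = (p₁ − p₀)/p₁ = (0.405 − 0.124) / 0.405 ≈ 0.69383.
Attributable cases ≈ PN × (exposed cases) = 0.69383 × 496 ≈ 344.14.

about 344 cases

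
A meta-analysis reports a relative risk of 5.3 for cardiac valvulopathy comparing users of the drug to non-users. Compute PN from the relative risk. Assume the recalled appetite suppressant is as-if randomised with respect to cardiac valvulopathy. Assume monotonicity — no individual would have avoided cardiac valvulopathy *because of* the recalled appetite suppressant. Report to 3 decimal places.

Under exogeneity and monotonicity, PN = (RR − 1) / RR = 1 − 1/RR.
PN = (5.3 − 1) / 5.3 = 4.3 / 5.3 ≈ 0.8113

PN ≈ 0.811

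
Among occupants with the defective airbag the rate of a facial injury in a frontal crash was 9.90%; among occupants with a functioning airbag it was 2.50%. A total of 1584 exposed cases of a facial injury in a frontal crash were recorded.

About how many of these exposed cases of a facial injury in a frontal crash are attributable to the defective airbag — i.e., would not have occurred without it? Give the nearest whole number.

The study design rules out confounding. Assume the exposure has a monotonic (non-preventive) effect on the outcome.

p₁ = 0.099, p₀ = 0.025.
PN = (p₁ − p₀)/p₁ = (0.099 − 0.025) / 0.099 ≈ 0.74747.
Attributable cases ≈ PN × (exposed cases) = 0.74747 × 1584 ≈ 1184.00.

about 1184 cases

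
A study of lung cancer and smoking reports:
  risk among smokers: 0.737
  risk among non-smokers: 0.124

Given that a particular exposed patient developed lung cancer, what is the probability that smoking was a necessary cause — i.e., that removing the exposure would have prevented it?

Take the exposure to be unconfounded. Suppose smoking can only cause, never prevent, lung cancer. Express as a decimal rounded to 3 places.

Let p₁ = 0.737, p₀ = 0.124.
Under exogeneity and monotonicity, PN = (p₁ − p₀) / p₁.
PN = (0.737 − 0.124) / 0.737 = 0.613 / 0.737 ≈ 0.8318

PN ≈ 0.832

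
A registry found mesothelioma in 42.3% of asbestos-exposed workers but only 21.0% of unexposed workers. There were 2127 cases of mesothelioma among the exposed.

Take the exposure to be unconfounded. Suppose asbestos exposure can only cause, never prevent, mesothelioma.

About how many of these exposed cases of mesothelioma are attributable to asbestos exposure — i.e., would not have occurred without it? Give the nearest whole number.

p₁ = 0.423, p₀ = 0.21.
PN = (p₁ − p₀)/p₁ = (0.423 − 0.21) / 0.423 ≈ 0.50355.
Attributable cases ≈ PN × (exposed cases) = 0.50355 × 2127 ≈ 1071.04.

about 1071 cases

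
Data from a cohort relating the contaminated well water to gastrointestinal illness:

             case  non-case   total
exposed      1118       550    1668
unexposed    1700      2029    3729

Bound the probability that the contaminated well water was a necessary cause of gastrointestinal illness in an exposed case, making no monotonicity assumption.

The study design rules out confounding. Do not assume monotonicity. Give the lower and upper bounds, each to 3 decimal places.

p₁ = P(outcome | exposed) = 1118/1668 = 0.67026
p₀ = P(outcome | unexposed) = 1700/3729 = 0.45589
Under exogeneity alone the bounds on PN are max{0,(p₁−p₀)/p₁} ≤ PN ≤ min{1,(1−p₀)/p₁}.
  lower = (p₁ − p₀)/p₁ = 0.21438 / 0.67026 ≈ 0.3198
  upper = min{1, (1 − p₀)/p₁} = 0.54411 / 0.67026 ≈ 0.8118

0.320 ≤ PN ≤ 0.812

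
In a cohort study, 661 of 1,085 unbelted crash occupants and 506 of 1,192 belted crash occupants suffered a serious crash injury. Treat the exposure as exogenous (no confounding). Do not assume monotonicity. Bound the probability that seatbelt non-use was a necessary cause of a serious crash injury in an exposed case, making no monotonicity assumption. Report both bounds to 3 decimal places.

0.303 ≤ PN ≤ 0.945

p₁ = P(outcome | exposed) = 661/1085 = 0.60922
p₀ = P(outcome | unexposed) = 506/1192 = 0.4245
Under exogeneity alone the bounds on PN are max{0,(p₁−p₀)/p₁} ≤ PN ≤ min{1,(1−p₀)/p₁}.
  lower = (p₁ − p₀)/p₁ = 0.18472 / 0.60922 ≈ 0.3032
  upper = min{1, (1 − p₀)/p₁} = 0.5755 / 0.60922 ≈ 0.9447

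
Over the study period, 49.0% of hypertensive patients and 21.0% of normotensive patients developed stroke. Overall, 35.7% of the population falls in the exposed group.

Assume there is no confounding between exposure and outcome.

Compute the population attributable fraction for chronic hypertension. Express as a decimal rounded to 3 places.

p₁ = 0.49, p₀ = 0.21.
Overall risk P(Y=1) = π·p₁ + (1−π)·p₀ = 0.357×0.49 + 0.643×0.21 = 0.30996.
Under exogeneity, PAF = [P(Y=1) − p₀] / P(Y=1).
PAF = (0.30996 − 0.21) / 0.30996 ≈ 0.3225

PAF ≈ 0.322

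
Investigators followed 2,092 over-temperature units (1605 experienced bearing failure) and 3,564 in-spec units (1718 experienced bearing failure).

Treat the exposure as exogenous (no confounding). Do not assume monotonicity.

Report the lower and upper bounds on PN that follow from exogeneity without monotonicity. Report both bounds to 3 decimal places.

0.372 ≤ PN ≤ 0.675

p₁ = P(outcome | exposed) = 1605/2092 = 0.76721
p₀ = P(outcome | unexposed) = 1718/3564 = 0.48204
Under exogeneity alone the bounds on PN are max{0,(p₁−p₀)/p₁} ≤ PN ≤ min{1,(1−p₀)/p₁}.
  lower = (p₁ − p₀)/p₁ = 0.28517 / 0.76721 ≈ 0.3717
  upper = min{1, (1 − p₀)/p₁} = 0.51796 / 0.76721 ≈ 0.6751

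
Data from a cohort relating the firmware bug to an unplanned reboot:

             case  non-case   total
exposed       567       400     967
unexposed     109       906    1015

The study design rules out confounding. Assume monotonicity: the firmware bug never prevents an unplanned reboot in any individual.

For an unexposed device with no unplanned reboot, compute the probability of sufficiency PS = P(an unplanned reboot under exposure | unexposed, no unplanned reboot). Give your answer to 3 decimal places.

PS ≈ 0.537

p₁ = P(outcome | exposed) = 567/967 = 0.58635
p₀ = P(outcome | unexposed) = 109/1015 = 0.10739
Under exogeneity and monotonicity, PS = (p₁ − p₀)/(1 − p₀).
PS = (0.58635 − 0.10739) / 0.89261 ≈ 0.5366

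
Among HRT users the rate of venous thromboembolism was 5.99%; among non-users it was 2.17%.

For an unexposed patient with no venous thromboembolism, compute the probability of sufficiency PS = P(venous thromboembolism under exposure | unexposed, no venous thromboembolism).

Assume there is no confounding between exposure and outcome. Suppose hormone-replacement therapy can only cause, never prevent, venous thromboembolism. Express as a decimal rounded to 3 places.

PS ≈ 0.039

p₁ = 0.0599, p₀ = 0.0217.
Under exogeneity and monotonicity, PS = (p₁ − p₀) / (1 − p₀).
PS = (0.0599 − 0.0217) / (1 − 0.0217) = 0.0382 / 0.9783 ≈ 0.0390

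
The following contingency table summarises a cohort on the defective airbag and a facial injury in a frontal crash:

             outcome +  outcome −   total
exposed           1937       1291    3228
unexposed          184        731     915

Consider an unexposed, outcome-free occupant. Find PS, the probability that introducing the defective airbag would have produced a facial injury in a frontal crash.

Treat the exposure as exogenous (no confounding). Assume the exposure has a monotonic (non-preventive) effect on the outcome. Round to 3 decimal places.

p₁ = P(outcome | exposed) = 1937/3228 = 0.60006
p₀ = P(outcome | unexposed) = 184/915 = 0.20109
Under exogeneity and monotonicity, PS = (p₁ − p₀) / (1 − p₀).
PS = (0.60006 − 0.20109) / (1 − 0.20109) = 0.39897 / 0.79891 ≈ 0.4994

PS ≈ 0.499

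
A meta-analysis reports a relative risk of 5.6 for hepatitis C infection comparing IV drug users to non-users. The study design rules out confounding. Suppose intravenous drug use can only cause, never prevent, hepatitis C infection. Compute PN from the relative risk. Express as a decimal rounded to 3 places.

Under exogeneity and monotonicity, PN = (RR − 1) / RR = 1 − 1/RR.
PN = (5.6 − 1) / 5.6 = 4.6 / 5.6 ≈ 0.8214

PN ≈ 0.821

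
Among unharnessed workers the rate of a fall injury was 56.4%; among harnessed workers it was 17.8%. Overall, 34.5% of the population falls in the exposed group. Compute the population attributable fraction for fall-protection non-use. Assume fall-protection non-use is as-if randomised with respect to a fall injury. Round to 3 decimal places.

PAF ≈ 0.428

p₁ = 0.564, p₀ = 0.178.
Overall risk P(Y=1) = π·p₁ + (1−π)·p₀ = 0.345×0.564 + 0.655×0.178 = 0.31117.
Under exogeneity, PAF = [P(Y=1) − p₀] / P(Y=1).
PAF = (0.31117 − 0.178) / 0.31117 ≈ 0.4280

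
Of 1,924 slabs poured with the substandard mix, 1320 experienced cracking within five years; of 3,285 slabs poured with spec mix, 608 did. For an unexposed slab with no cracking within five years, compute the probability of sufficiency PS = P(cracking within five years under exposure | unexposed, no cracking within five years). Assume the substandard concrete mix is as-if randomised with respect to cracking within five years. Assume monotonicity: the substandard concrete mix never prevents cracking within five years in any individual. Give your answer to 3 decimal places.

p₁ = P(outcome | exposed) = 1320/1924 = 0.68607
p₀ = P(outcome | unexposed) = 608/3285 = 0.18508
Under exogeneity and monotonicity, PS = (p₁ − p₀) / (1 − p₀).
PS = (0.68607 − 0.18508) / (1 − 0.18508) = 0.50099 / 0.81492 ≈ 0.6148

PS ≈ 0.615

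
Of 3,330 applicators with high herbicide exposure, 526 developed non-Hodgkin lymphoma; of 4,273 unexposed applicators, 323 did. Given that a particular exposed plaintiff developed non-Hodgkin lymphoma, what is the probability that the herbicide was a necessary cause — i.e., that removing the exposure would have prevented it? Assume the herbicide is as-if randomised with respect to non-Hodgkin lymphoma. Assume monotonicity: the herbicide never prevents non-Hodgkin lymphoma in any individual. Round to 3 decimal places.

PN ≈ 0.521

p₁ = P(outcome | exposed) = 526/3330 = 0.15796
p₀ = P(outcome | unexposed) = 323/4273 = 0.075591
Under exogeneity and monotonicity, PN = (p₁ − p₀) / p₁.
PN = (0.15796 − 0.075591) / 0.15796 = 0.082367 / 0.15796 ≈ 0.5214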